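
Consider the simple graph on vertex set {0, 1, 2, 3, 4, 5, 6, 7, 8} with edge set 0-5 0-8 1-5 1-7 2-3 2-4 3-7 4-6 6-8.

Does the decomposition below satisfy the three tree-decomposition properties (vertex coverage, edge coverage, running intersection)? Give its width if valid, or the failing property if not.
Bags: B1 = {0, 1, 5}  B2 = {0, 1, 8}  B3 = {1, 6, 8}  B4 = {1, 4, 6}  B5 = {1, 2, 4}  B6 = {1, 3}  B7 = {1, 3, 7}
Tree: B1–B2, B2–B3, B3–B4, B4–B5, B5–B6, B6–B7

A tree decomposition must satisfy three properties: every vertex lies in some bag; for every edge, both endpoints lie together in some bag; and for every vertex, the bags containing it form a connected subtree. Here edge (2,3) lies in no bag, so the decomposition is invalid.

No — edge (2,3) lies in no bag.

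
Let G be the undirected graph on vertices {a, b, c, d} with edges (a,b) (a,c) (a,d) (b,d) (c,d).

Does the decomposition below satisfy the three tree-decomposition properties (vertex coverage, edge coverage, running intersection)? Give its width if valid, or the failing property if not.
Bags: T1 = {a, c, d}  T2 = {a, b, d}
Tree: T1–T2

Checking the three conditions: (i) the bags cover all of {a, b, c, d}; (ii) for each edge, some bag contains both endpoints; (iii) the bags containing any fixed vertex form a subtree. All hold, so the decomposition is valid with width 3 − 1 = 2.

Yes; width 2.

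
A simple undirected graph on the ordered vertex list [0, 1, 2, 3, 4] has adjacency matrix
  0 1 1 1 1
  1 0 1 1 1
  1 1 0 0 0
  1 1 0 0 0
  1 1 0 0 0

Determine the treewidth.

2

A width-2 tree decomposition is:
Bags: B1 = {0, 1, 3}  B2 = {0, 1, 2}  B3 = {0, 1, 4}
Tree: B1–B2, B2–B3
Every bag has size at most 3, so the width is 3 − 1 = 2 and tw(G) ≤ 2. For the lower bound, the 3 vertices {0, 1, 2} are pairwise adjacent, and any tree decomposition puts a clique entirely inside one bag — forcing width ≥ 2. The upper and lower bounds meet at 2, so that is the treewidth.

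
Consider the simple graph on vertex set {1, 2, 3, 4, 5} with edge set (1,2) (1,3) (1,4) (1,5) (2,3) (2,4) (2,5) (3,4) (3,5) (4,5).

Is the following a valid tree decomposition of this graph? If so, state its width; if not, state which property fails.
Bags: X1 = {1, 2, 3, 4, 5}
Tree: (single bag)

Checking the three conditions: (i) the bags cover all of {1, 2, 3, 4, 5}; (ii) for each edge, some bag contains both endpoints; (iii) the bags containing any fixed vertex form a subtree. All hold, so the decomposition is valid with width 5 − 1 = 4.

Yes; width 4.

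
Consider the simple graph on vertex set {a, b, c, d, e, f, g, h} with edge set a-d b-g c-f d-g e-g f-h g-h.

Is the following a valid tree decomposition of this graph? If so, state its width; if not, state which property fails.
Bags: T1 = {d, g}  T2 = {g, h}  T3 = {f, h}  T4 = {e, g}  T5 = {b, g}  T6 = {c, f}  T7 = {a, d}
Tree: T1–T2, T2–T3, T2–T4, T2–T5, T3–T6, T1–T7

Yes; width 1.

Every vertex of G appears in some bag (union = {a, b, c, d, e, f, g, h}); every edge is covered by a bag; and for each vertex v the set of bags containing v is connected in the bag tree. The decomposition is therefore valid. The largest bag has 2 vertices, so the width is 1.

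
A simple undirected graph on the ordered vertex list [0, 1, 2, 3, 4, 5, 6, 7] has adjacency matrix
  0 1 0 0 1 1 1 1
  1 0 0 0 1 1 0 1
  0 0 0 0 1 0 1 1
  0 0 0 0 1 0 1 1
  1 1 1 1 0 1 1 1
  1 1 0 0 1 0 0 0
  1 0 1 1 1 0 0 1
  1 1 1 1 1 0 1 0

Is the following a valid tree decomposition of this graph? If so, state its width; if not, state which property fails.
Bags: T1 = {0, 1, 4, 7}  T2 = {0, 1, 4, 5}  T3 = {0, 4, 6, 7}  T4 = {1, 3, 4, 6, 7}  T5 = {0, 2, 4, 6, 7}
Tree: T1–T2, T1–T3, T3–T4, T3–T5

No — bags containing vertex 1 are not connected in the tree.

A tree decomposition must satisfy three properties: every vertex lies in some bag; for every edge, both endpoints lie together in some bag; and for every vertex, the bags containing it form a connected subtree. Here bags containing vertex 1 are not connected in the tree, so the decomposition is invalid.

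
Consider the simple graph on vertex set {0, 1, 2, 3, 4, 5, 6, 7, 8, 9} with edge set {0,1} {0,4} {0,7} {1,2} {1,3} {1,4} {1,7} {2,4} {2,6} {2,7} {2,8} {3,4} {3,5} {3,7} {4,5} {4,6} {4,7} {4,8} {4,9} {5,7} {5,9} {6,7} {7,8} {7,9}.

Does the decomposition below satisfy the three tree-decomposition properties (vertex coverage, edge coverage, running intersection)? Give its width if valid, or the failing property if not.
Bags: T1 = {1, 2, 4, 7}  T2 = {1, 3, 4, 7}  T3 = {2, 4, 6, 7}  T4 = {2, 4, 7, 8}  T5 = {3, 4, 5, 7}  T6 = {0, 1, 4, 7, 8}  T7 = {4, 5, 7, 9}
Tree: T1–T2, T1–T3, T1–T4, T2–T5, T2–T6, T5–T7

A tree decomposition must satisfy three properties: every vertex lies in some bag; for every edge, both endpoints lie together in some bag; and for every vertex, the bags containing it form a connected subtree. Here bags containing vertex 8 are not connected in the tree, so the decomposition is invalid.

No — bags containing vertex 8 are not connected in the tree.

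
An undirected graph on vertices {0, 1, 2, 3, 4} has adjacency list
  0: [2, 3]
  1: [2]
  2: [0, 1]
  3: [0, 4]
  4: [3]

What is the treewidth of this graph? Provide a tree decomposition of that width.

Treewidth 1.
Bags: B1 = {3, 4}  B2 = {0, 3}  B3 = {0, 2}  B4 = {1, 2}
Tree: B1–B2, B2–B3, B3–B4

Every bag has size at most 2, so the width is 2 − 1 = 1 and tw(G) ≤ 1. G has an edge, so its treewidth is at least 1. Combining the bounds, tw(G) = 1.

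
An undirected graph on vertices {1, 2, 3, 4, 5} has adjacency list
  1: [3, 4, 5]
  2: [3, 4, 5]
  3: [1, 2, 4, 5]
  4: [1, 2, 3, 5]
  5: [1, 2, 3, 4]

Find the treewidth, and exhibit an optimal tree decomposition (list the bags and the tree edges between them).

Treewidth 3.
Bags: B1 = {1, 3, 4, 5}  B2 = {2, 3, 4, 5}
Tree: B1–B2

Each bag holds 4 vertices, so the decomposition has width 3, which upper-bounds the treewidth. For the lower bound, the 4 vertices {1, 3, 4, 5} are pairwise adjacent, and any tree decomposition puts a clique entirely inside one bag — forcing width ≥ 3. Hence tw(G) = 3 exactly.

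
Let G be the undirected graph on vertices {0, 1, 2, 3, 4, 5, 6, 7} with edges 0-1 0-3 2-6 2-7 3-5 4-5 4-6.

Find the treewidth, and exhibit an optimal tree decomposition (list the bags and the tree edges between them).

Treewidth 1.
One optimal decomposition is:
Bags: B1 = {2, 7}  B2 = {2, 6}  B3 = {4, 6}  B4 = {4, 5}  B5 = {3, 5}  B6 = {0, 3}  B7 = {0, 1}
Tree: B1–B2, B2–B3, B3–B4, B4–B5, B5–B6, B6–B7

Every bag has size at most 2, so the width is 2 − 1 = 1 and tw(G) ≤ 1. G has an edge, so its treewidth is at least 1. Combining the bounds, tw(G) = 1.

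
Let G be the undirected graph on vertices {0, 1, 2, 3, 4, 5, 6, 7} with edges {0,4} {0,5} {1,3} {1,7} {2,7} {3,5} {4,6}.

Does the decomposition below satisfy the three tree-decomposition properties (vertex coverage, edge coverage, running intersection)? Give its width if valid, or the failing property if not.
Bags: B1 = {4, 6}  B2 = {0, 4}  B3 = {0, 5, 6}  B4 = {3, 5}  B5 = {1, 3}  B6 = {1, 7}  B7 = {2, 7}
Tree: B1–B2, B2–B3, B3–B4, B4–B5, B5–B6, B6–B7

No — bags containing vertex 6 are not connected in the tree.

A tree decomposition must satisfy three properties: every vertex lies in some bag; for every edge, both endpoints lie together in some bag; and for every vertex, the bags containing it form a connected subtree. Here bags containing vertex 6 are not connected in the tree, so the decomposition is invalid.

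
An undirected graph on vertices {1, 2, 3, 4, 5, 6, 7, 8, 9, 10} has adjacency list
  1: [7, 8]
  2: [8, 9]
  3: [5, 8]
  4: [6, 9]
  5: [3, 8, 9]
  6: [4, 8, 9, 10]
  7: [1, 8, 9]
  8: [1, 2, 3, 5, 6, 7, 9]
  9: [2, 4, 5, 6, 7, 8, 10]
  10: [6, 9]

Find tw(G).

2

A width-2 tree decomposition is:
Bags: B1 = {6, 8, 9}  B2 = {5, 8, 9}  B3 = {7, 8, 9}  B4 = {2, 8, 9}  B5 = {1, 7, 8}  B6 = {4, 6, 9}  B7 = {3, 5, 8}  B8 = {6, 9, 10}
Tree: B1–B2, B1–B3, B2–B4, B3–B5, B1–B6, B2–B7, B6–B8
The largest bag has 3 vertices, giving width 2; this decomposition certifies tw(G) ≤ 2. Conversely, {1, 7, 8} is a clique of size 3, and the vertices of any clique must share a bag in every tree decomposition; so some bag has ≥ 3 vertices and tw(G) ≥ 2. The upper and lower bounds meet at 2, so that is the treewidth.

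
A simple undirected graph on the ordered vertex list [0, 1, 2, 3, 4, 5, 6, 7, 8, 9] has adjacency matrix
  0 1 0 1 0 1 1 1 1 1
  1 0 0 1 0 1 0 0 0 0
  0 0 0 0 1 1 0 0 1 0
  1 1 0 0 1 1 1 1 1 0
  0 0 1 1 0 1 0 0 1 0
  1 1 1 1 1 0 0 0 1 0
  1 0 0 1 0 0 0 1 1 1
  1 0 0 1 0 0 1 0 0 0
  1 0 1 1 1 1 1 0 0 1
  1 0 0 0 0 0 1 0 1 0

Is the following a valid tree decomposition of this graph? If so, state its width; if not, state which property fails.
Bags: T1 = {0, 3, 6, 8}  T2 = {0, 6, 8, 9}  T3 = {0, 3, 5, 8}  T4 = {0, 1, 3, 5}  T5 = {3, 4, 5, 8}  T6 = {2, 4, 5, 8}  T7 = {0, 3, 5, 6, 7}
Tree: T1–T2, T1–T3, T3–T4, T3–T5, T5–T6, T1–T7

No — bags containing vertex 5 are not connected in the tree.

A tree decomposition must satisfy three properties: every vertex lies in some bag; for every edge, both endpoints lie together in some bag; and for every vertex, the bags containing it form a connected subtree. Here bags containing vertex 5 are not connected in the tree, so the decomposition is invalid.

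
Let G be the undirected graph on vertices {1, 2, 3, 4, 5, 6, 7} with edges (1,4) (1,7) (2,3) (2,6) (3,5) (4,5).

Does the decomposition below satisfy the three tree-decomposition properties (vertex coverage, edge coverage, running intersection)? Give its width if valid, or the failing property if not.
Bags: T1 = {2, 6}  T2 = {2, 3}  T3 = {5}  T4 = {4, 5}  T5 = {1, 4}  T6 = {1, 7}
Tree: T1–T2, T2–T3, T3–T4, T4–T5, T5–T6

No — edge (3,5) lies in no bag.

A tree decomposition must satisfy three properties: every vertex lies in some bag; for every edge, both endpoints lie together in some bag; and for every vertex, the bags containing it form a connected subtree. Here edge (3,5) lies in no bag, so the decomposition is invalid.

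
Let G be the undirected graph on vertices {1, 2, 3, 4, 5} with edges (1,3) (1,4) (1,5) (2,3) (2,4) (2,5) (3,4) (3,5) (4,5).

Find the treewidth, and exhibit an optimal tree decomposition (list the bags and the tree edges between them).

Each bag holds 4 vertices, so the decomposition has width 3, which upper-bounds the treewidth. For the lower bound, the 4 vertices {1, 3, 4, 5} are pairwise adjacent, and any tree decomposition puts a clique entirely inside one bag — forcing width ≥ 3. Therefore the treewidth is 3.

Treewidth 3.
One such decomposition:
Bags: B1 = {2, 3, 4, 5}  B2 = {1, 3, 4, 5}
Tree: B1–B2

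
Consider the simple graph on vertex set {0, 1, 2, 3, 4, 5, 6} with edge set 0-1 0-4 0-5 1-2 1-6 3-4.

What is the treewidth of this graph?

A width-1 tree decomposition is:
Bags: B1 = {0, 4}  B2 = {0, 1}  B3 = {0, 5}  B4 = {1, 2}  B5 = {1, 6}  B6 = {3, 4}
Tree: B1–B2, B2–B3, B2–B4, B2–B5, B1–B6
The largest bag has 2 vertices, giving width 1; this decomposition certifies tw(G) ≤ 1. Since G has at least one edge (e.g. 0–4), it is not an edgeless graph, so tw(G) ≥ 1. The upper and lower bounds meet at 1, so that is the treewidth.

1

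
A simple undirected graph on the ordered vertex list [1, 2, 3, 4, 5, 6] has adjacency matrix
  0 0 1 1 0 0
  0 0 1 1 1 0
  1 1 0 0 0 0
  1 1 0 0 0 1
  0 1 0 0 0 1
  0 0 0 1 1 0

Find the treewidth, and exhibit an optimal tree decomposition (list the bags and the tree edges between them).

Treewidth 2.
Bags: B1 = {1, 3, 4}  B2 = {2, 3, 4}  B3 = {2, 4, 6}  B4 = {2, 5, 6}
Tree: B1–B2, B2–B3, B3–B4

Every bag has size at most 3, so the width is 3 − 1 = 2 and tw(G) ≤ 2. The edges 1–3–2–4–1 form a cycle, so G is not a tree and its treewidth is at least 2. The upper and lower bounds meet at 2, so that is the treewidth.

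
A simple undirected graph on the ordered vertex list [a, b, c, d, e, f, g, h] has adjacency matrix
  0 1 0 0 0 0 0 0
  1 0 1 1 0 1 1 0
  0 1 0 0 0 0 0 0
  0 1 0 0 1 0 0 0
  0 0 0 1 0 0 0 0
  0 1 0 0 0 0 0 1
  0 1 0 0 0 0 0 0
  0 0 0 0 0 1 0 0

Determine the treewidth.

A width-1 tree decomposition is:
Bags: B1 = {b, d}  B2 = {b, g}  B3 = {b, f}  B4 = {b, c}  B5 = {f, h}  B6 = {d, e}  B7 = {a, b}
Tree: B1–B2, B2–B3, B3–B4, B3–B5, B1–B6, B1–B7
The largest bag has 2 vertices, giving width 1; this decomposition certifies tw(G) ≤ 1. Since G has at least one edge (e.g. d–b), it is not an edgeless graph, so tw(G) ≥ 1. Therefore the treewidth is 1.

1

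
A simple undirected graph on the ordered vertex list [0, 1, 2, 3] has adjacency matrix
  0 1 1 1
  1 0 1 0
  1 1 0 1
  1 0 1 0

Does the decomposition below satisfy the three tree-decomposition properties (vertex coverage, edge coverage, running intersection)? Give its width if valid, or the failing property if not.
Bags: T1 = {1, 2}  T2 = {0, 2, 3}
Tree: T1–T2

No — edge (0,1) lies in no bag.

A tree decomposition must satisfy three properties: every vertex lies in some bag; for every edge, both endpoints lie together in some bag; and for every vertex, the bags containing it form a connected subtree. Here edge (0,1) lies in no bag, so the decomposition is invalid.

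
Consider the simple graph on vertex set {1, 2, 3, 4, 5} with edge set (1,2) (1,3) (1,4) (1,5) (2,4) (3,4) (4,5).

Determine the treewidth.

2

A width-2 tree decomposition is:
Bags: B1 = {1, 2, 4}  B2 = {1, 4, 5}  B3 = {1, 3, 4}
Tree: B1–B2, B1–B3
The largest bag has 3 vertices, giving width 2; this decomposition certifies tw(G) ≤ 2. Conversely, {1, 2, 4} is a clique of size 3, and the vertices of any clique must share a bag in every tree decomposition; so some bag has ≥ 3 vertices and tw(G) ≥ 2. Hence tw(G) = 2 exactly.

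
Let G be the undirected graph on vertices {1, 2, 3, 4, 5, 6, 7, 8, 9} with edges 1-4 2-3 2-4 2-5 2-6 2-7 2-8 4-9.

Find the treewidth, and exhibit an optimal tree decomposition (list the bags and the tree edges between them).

Treewidth 1.
One optimal decomposition is:
Bags: B1 = {2, 4}  B2 = {1, 4}  B3 = {2, 8}  B4 = {2, 5}  B5 = {4, 9}  B6 = {2, 6}  B7 = {2, 7}  B8 = {2, 3}
Tree: B1–B2, B1–B3, B1–B4, B2–B5, B3–B6, B1–B7, B3–B8

Each bag holds 2 vertices, so the decomposition has width 1, which upper-bounds the treewidth. Any graph with an edge has treewidth ≥ 1, and G has the edge 2–4. The upper and lower bounds meet at 1, so that is the treewidth.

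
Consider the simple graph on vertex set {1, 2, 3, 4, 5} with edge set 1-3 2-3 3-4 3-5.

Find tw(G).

1

A width-1 tree decomposition is:
Bags: B1 = {3, 4}  B2 = {2, 3}  B3 = {3, 5}  B4 = {1, 3}
Tree: B1–B2, B1–B3, B1–B4
Every bag has size at most 2, so the width is 2 − 1 = 1 and tw(G) ≤ 1. Any graph with an edge has treewidth ≥ 1, and G has the edge 4–3. Combining the bounds, tw(G) = 1.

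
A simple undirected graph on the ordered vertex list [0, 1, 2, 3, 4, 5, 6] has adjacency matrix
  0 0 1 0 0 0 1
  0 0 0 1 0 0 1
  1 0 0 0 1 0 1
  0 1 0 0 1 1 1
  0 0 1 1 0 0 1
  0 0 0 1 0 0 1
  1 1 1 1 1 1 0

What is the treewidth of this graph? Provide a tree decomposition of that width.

Each bag holds 3 vertices, so the decomposition has width 2, which upper-bounds the treewidth. On the other hand G contains the 3-clique {0, 2, 6}. A clique must lie in a single bag of any decomposition, so no decomposition can have width below 2. The upper and lower bounds meet at 2, so that is the treewidth.

Treewidth 2.
One optimal decomposition is:
Bags: B1 = {2, 4, 6}  B2 = {0, 2, 6}  B3 = {3, 4, 6}  B4 = {1, 3, 6}  B5 = {3, 5, 6}
Tree: B1–B2, B1–B3, B3–B4, B4–B5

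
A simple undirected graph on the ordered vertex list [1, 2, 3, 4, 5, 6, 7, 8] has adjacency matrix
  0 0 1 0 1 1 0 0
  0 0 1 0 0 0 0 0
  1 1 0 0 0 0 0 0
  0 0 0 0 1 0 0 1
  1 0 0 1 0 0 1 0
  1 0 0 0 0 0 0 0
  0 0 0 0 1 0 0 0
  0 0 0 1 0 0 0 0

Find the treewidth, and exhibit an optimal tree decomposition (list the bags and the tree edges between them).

Each bag holds 2 vertices, so the decomposition has width 1, which upper-bounds the treewidth. Any graph with an edge has treewidth ≥ 1, and G has the edge 3–1. Therefore the treewidth is 1.

Treewidth 1.
Bags: B1 = {1, 3}  B2 = {1, 6}  B3 = {1, 5}  B4 = {4, 5}  B5 = {2, 3}  B6 = {5, 7}  B7 = {4, 8}
Tree: B1–B2, B2–B3, B3–B4, B1–B5, B3–B6, B4–B7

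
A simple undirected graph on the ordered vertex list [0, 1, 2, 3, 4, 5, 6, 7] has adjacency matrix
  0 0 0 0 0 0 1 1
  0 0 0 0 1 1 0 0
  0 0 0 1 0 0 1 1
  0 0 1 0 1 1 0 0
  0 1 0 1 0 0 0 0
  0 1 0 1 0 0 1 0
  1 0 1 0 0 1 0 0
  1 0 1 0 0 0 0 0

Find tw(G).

2

A width-2 tree decomposition is:
Bags: B1 = {0, 2, 7}  B2 = {0, 2, 6}  B3 = {2, 3, 6}  B4 = {3, 5, 6}  B5 = {3, 4, 5}  B6 = {1, 4, 5}
Tree: B1–B2, B2–B3, B3–B4, B4–B5, B5–B6
Each bag holds 3 vertices, so the decomposition has width 2, which upper-bounds the treewidth. The edges 7–0–6–2–7 form a cycle, so G is not a tree and its treewidth is at least 2. Therefore the treewidth is 2.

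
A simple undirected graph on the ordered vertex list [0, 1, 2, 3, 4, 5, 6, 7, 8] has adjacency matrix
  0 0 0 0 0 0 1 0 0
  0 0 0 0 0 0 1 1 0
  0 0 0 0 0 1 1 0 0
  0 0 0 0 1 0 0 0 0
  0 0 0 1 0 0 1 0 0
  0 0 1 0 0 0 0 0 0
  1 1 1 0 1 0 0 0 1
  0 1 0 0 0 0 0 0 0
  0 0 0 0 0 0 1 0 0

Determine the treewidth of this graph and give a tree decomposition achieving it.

The largest bag has 2 vertices, giving width 1; this decomposition certifies tw(G) ≤ 1. G has an edge, so its treewidth is at least 1. Combining the bounds, tw(G) = 1.

Treewidth 1.
One such decomposition:
Bags: B1 = {0, 6}  B2 = {4, 6}  B3 = {1, 6}  B4 = {3, 4}  B5 = {6, 8}  B6 = {2, 6}  B7 = {1, 7}  B8 = {2, 5}
Tree: B1–B2, B2–B3, B2–B4, B2–B5, B5–B6, B3–B7, B6–B8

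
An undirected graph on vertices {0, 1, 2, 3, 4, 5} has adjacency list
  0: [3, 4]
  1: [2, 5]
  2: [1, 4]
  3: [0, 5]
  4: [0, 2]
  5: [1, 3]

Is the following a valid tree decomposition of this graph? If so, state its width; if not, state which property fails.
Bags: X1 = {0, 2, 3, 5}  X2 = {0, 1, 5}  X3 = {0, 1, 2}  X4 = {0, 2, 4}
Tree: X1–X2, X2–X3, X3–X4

A tree decomposition must satisfy three properties: every vertex lies in some bag; for every edge, both endpoints lie together in some bag; and for every vertex, the bags containing it form a connected subtree. Here bags containing vertex 2 are not connected in the tree, so the decomposition is invalid.

No — bags containing vertex 2 are not connected in the tree.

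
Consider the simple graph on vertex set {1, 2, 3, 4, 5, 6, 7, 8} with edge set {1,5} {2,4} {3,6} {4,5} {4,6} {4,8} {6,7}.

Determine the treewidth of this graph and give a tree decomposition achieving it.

Treewidth 1.
One such decomposition:
Bags: B1 = {4, 6}  B2 = {3, 6}  B3 = {6, 7}  B4 = {2, 4}  B5 = {4, 5}  B6 = {4, 8}  B7 = {1, 5}
Tree: B1–B2, B1–B3, B1–B4, B1–B5, B4–B6, B5–B7

Each bag holds 2 vertices, so the decomposition has width 1, which upper-bounds the treewidth. Since G has at least one edge (e.g. 6–4), it is not an edgeless graph, so tw(G) ≥ 1. Hence tw(G) = 1 exactly.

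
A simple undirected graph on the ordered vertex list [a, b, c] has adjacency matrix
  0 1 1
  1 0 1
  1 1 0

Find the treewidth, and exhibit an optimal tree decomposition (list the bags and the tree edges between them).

Treewidth 2.
Bags: B1 = {a, b, c}
Tree: (single bag)

With just one bag of size 3, the width is 3 − 1 = 2, so tw(G) ≤ 2. For the lower bound, the 3 vertices {a, b, c} are pairwise adjacent, and any tree decomposition puts a clique entirely inside one bag — forcing width ≥ 2. The upper and lower bounds meet at 2, so that is the treewidth.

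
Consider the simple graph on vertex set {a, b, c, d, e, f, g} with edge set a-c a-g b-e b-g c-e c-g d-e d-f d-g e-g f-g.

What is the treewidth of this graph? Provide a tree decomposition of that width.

Each bag holds 3 vertices, so the decomposition has width 2, which upper-bounds the treewidth. For the lower bound, the 3 vertices {a, c, g} are pairwise adjacent, and any tree decomposition puts a clique entirely inside one bag — forcing width ≥ 2. Therefore the treewidth is 2.

Treewidth 2.
One optimal decomposition is:
Bags: B1 = {a, c, g}  B2 = {c, e, g}  B3 = {d, e, g}  B4 = {d, f, g}  B5 = {b, e, g}
Tree: B1–B2, B2–B3, B3–B4, B3–B5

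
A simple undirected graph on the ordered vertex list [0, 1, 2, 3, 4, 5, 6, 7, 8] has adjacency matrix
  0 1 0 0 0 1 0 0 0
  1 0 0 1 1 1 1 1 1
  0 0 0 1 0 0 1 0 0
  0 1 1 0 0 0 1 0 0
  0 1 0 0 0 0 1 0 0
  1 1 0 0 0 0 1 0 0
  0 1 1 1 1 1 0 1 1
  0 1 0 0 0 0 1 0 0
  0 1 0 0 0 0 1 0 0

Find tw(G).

A width-2 tree decomposition is:
Bags: B1 = {1, 6, 7}  B2 = {1, 3, 6}  B3 = {1, 4, 6}  B4 = {1, 5, 6}  B5 = {0, 1, 5}  B6 = {2, 3, 6}  B7 = {1, 6, 8}
Tree: B1–B2, B1–B3, B1–B4, B4–B5, B2–B6, B1–B7
Every bag has size at most 3, so the width is 3 − 1 = 2 and tw(G) ≤ 2. For the lower bound, the 3 vertices {0, 1, 5} are pairwise adjacent, and any tree decomposition puts a clique entirely inside one bag — forcing width ≥ 2. Therefore the treewidth is 2.

2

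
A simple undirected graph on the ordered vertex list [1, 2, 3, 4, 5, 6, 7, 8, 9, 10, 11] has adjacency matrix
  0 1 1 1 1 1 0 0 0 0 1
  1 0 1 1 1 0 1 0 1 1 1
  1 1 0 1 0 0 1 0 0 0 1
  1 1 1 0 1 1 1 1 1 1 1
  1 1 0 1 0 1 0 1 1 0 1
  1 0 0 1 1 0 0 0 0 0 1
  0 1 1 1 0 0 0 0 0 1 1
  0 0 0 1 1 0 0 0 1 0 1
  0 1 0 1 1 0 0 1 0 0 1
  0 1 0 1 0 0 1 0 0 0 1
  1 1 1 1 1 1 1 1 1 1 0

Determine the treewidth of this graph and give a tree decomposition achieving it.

Each bag holds 5 vertices, so the decomposition has width 4, which upper-bounds the treewidth. On the other hand G contains the 5-clique {4, 5, 8, 9, 11}. A clique must lie in a single bag of any decomposition, so no decomposition can have width below 4. Combining the bounds, tw(G) = 4.

Treewidth 4.
Bags: B1 = {2, 4, 5, 9, 11}  B2 = {4, 5, 8, 9, 11}  B3 = {1, 2, 4, 5, 11}  B4 = {1, 4, 5, 6, 11}  B5 = {1, 2, 3, 4, 11}  B6 = {2, 3, 4, 7, 11}  B7 = {2, 4, 7, 10, 11}
Tree: B1–B2, B1–B3, B3–B4, B3–B5, B5–B6, B6–B7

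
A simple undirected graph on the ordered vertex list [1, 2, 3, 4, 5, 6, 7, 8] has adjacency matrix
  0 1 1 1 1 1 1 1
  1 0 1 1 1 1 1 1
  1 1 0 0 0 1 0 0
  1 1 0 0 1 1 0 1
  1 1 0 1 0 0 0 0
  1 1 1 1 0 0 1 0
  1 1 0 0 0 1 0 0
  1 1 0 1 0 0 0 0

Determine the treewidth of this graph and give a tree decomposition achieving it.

Every bag has size at most 4, so the width is 4 − 1 = 3 and tw(G) ≤ 3. Conversely, {1, 2, 3, 6} is a clique of size 4, and the vertices of any clique must share a bag in every tree decomposition; so some bag has ≥ 4 vertices and tw(G) ≥ 3. The upper and lower bounds meet at 3, so that is the treewidth.

Treewidth 3.
Bags: B1 = {1, 2, 6, 7}  B2 = {1, 2, 3, 6}  B3 = {1, 2, 4, 6}  B4 = {1, 2, 4, 8}  B5 = {1, 2, 4, 5}
Tree: B1–B2, B2–B3, B3–B4, B3–B5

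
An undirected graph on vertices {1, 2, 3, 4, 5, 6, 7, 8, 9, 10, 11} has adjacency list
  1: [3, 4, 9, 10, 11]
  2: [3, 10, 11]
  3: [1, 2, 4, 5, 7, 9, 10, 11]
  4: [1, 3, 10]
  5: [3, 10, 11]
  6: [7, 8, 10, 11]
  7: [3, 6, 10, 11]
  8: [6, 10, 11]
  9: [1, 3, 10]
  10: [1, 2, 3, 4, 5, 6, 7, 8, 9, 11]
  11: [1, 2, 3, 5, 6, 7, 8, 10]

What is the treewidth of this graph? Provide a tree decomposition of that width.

Treewidth 3.
One optimal decomposition is:
Bags: B1 = {1, 3, 9, 10}  B2 = {1, 3, 10, 11}  B3 = {3, 5, 10, 11}  B4 = {3, 7, 10, 11}  B5 = {1, 3, 4, 10}  B6 = {6, 7, 10, 11}  B7 = {2, 3, 10, 11}  B8 = {6, 8, 10, 11}
Tree: B1–B2, B2–B3, B3–B4, B2–B5, B4–B6, B4–B7, B6–B8

Every bag has size at most 4, so the width is 4 − 1 = 3 and tw(G) ≤ 3. For the lower bound, the 4 vertices {6, 8, 10, 11} are pairwise adjacent, and any tree decomposition puts a clique entirely inside one bag — forcing width ≥ 3. Hence tw(G) = 3 exactly.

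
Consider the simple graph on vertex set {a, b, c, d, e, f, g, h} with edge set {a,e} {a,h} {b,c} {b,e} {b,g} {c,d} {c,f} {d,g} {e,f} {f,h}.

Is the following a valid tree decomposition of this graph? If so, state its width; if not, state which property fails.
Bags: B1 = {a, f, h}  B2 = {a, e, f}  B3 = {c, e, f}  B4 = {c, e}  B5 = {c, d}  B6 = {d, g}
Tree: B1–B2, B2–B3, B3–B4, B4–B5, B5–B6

A tree decomposition must satisfy three properties: every vertex lies in some bag; for every edge, both endpoints lie together in some bag; and for every vertex, the bags containing it form a connected subtree. Here vertex b appears in no bag, so the decomposition is invalid.

No — vertex b appears in no bag.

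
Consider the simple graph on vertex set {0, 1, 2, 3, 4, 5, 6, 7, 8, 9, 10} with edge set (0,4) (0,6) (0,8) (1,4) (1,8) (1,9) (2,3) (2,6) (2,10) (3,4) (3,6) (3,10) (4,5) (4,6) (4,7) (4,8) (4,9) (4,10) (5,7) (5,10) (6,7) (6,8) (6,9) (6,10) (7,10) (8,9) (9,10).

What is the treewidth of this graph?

A width-3 tree decomposition is:
Bags: B1 = {4, 6, 8, 9}  B2 = {4, 6, 9, 10}  B3 = {1, 4, 8, 9}  B4 = {3, 4, 6, 10}  B5 = {4, 6, 7, 10}  B6 = {2, 3, 6, 10}  B7 = {4, 5, 7, 10}  B8 = {0, 4, 6, 8}
Tree: B1–B2, B1–B3, B2–B4, B4–B5, B4–B6, B5–B7, B1–B8
Each bag holds 4 vertices, so the decomposition has width 3, which upper-bounds the treewidth. For the lower bound, the 4 vertices {2, 3, 6, 10} are pairwise adjacent, and any tree decomposition puts a clique entirely inside one bag — forcing width ≥ 3. Therefore the treewidth is 3.

3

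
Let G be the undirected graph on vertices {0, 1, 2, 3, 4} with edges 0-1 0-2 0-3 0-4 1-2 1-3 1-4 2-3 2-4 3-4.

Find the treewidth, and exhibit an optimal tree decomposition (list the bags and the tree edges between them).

With just one bag of size 5, the width is 5 − 1 = 4, so tw(G) ≤ 4. For the lower bound, the 5 vertices {0, 1, 2, 3, 4} are pairwise adjacent, and any tree decomposition puts a clique entirely inside one bag — forcing width ≥ 4. Combining the bounds, tw(G) = 4.

Treewidth 4.
One optimal decomposition is:
Bags: B1 = {0, 1, 2, 3, 4}
Tree: (single bag)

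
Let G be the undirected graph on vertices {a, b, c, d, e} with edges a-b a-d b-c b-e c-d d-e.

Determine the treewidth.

A width-2 tree decomposition is:
Bags: B1 = {a, b, d}  B2 = {b, d, e}  B3 = {b, c, d}
Tree: B1–B2, B2–B3
The largest bag has 3 vertices, giving width 2; this decomposition certifies tw(G) ≤ 2. Since b–a–d–e–b is a cycle in G, G is not acyclic. Forests are exactly the graphs of treewidth ≤ 1, so tw(G) ≥ 2. Hence tw(G) = 2 exactly.

2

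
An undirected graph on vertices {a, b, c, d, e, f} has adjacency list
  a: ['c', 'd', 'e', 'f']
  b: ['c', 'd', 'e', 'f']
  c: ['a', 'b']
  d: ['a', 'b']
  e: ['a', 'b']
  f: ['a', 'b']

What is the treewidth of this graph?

A width-2 tree decomposition is:
Bags: B1 = {a, b, d}  B2 = {a, b, c}  B3 = {a, b, f}  B4 = {a, b, e}
Tree: B1–B2, B2–B3, B3–B4
Each bag holds 3 vertices, so the decomposition has width 2, which upper-bounds the treewidth. Since b–d–a–c–b is a cycle in G, G is not acyclic. Forests are exactly the graphs of treewidth ≤ 1, so tw(G) ≥ 2. The upper and lower bounds meet at 2, so that is the treewidth.

2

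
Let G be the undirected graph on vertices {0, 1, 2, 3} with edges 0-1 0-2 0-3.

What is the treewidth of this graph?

1

A width-1 tree decomposition is:
Bags: B1 = {0, 1}  B2 = {0, 2}  B3 = {0, 3}
Tree: B1–B2, B2–B3
Each bag holds 2 vertices, so the decomposition has width 1, which upper-bounds the treewidth. Any graph with an edge has treewidth ≥ 1, and G has the edge 0–1. Combining the bounds, tw(G) = 1.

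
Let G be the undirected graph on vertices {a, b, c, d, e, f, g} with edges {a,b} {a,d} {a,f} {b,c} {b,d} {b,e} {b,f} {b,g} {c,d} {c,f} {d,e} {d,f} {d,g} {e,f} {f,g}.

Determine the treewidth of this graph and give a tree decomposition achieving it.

The largest bag has 4 vertices, giving width 3; this decomposition certifies tw(G) ≤ 3. For the lower bound, the 4 vertices {b, d, f, g} are pairwise adjacent, and any tree decomposition puts a clique entirely inside one bag — forcing width ≥ 3. The upper and lower bounds meet at 3, so that is the treewidth.

Treewidth 3.
One optimal decomposition is:
Bags: B1 = {b, d, f, g}  B2 = {a, b, d, f}  B3 = {b, d, e, f}  B4 = {b, c, d, f}
Tree: B1–B2, B1–B3, B1–B4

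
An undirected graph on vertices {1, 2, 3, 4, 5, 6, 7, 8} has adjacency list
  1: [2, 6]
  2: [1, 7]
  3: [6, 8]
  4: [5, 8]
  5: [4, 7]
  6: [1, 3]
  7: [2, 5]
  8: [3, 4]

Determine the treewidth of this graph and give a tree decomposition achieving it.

Each bag holds 3 vertices, so the decomposition has width 2, which upper-bounds the treewidth. For the lower bound, G contains the cycle 5–4–8–3–6–1–2–7–5, so G is not a forest; only forests have treewidth ≤ 1, hence tw(G) ≥ 2. Therefore the treewidth is 2.

Treewidth 2.
One optimal decomposition is:
Bags: B1 = {4, 5, 8}  B2 = {3, 5, 8}  B3 = {3, 5, 6}  B4 = {1, 5, 6}  B5 = {1, 2, 5}  B6 = {2, 5, 7}
Tree: B1–B2, B2–B3, B3–B4, B4–B5, B5–B6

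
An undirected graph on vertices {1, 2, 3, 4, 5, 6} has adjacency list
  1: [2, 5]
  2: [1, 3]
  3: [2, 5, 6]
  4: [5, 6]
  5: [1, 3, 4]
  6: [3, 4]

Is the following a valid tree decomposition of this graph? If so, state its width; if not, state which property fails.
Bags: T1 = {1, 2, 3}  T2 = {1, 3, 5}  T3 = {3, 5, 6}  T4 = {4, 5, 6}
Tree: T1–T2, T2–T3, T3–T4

Yes; width 2.

Vertex coverage: the bags together contain {1, 2, 3, 4, 5, 6}, the full vertex set. Edge coverage: each edge of G has both endpoints in at least one bag. Running intersection: for every vertex, the bags containing it form a connected subtree. All three properties hold, so this is a valid tree decomposition of width max|bag| − 1 = 2, and hence tw(G) ≤ 2.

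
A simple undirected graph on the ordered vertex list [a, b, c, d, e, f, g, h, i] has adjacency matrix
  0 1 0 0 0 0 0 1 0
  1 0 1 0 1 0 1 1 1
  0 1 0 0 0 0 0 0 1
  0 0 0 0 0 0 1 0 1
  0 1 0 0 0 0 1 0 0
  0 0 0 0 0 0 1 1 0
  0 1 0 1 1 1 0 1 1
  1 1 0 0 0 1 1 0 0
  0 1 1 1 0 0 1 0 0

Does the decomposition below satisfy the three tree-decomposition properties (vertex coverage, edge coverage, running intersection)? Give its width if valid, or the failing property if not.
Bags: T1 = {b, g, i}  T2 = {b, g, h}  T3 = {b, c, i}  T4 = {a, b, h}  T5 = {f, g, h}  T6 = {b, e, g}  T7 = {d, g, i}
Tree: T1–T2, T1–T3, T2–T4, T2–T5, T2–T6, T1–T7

Every vertex of G appears in some bag (union = {a, b, c, d, e, f, g, h, i}); every edge is covered by a bag; and for each vertex v the set of bags containing v is connected in the bag tree. The decomposition is therefore valid. The largest bag has 3 vertices, so the width is 2.

Yes; width 2.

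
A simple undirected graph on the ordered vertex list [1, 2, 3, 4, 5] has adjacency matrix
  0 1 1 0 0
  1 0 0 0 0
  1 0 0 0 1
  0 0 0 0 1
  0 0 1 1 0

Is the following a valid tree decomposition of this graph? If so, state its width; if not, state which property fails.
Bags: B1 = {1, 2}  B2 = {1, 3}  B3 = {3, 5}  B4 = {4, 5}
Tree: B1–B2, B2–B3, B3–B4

Yes; width 1.

Every vertex of G appears in some bag (union = {1, 2, 3, 4, 5}); every edge is covered by a bag; and for each vertex v the set of bags containing v is connected in the bag tree. The decomposition is therefore valid. The largest bag has 2 vertices, so the width is 1.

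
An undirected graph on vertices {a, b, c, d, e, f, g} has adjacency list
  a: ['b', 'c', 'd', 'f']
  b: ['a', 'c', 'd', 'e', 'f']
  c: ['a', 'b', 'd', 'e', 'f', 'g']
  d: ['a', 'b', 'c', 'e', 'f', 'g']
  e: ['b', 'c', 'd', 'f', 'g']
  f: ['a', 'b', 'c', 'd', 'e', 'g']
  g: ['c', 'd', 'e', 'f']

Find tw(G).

4

A width-4 tree decomposition is:
Bags: B1 = {b, c, d, e, f}  B2 = {c, d, e, f, g}  B3 = {a, b, c, d, f}
Tree: B1–B2, B1–B3
The largest bag has 5 vertices, giving width 4; this decomposition certifies tw(G) ≤ 4. For the lower bound, the 5 vertices {c, d, e, f, g} are pairwise adjacent, and any tree decomposition puts a clique entirely inside one bag — forcing width ≥ 4. The upper and lower bounds meet at 4, so that is the treewidth.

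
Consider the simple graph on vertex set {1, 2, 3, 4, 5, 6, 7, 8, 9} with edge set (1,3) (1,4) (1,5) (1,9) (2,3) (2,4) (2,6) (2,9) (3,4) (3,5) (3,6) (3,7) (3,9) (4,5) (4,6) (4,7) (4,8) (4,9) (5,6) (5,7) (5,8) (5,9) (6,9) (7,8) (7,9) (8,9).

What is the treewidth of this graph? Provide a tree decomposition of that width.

Every bag has size at most 5, so the width is 5 − 1 = 4 and tw(G) ≤ 4. Conversely, {4, 5, 7, 8, 9} is a clique of size 5, and the vertices of any clique must share a bag in every tree decomposition; so some bag has ≥ 5 vertices and tw(G) ≥ 4. Therefore the treewidth is 4.

Treewidth 4.
One optimal decomposition is:
Bags: B1 = {3, 4, 5, 7, 9}  B2 = {1, 3, 4, 5, 9}  B3 = {3, 4, 5, 6, 9}  B4 = {4, 5, 7, 8, 9}  B5 = {2, 3, 4, 6, 9}
Tree: B1–B2, B1–B3, B1–B4, B3–B5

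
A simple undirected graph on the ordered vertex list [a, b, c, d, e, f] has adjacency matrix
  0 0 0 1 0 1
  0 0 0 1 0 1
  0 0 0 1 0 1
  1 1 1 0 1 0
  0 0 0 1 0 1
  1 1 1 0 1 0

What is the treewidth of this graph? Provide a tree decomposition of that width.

Every bag has size at most 3, so the width is 3 − 1 = 2 and tw(G) ≤ 2. Since b–f–e–d–b is a cycle in G, G is not acyclic. Forests are exactly the graphs of treewidth ≤ 1, so tw(G) ≥ 2. Combining the bounds, tw(G) = 2.

Treewidth 2.
One such decomposition:
Bags: B1 = {b, d, f}  B2 = {d, e, f}  B3 = {a, d, f}  B4 = {c, d, f}
Tree: B1–B2, B2–B3, B3–B4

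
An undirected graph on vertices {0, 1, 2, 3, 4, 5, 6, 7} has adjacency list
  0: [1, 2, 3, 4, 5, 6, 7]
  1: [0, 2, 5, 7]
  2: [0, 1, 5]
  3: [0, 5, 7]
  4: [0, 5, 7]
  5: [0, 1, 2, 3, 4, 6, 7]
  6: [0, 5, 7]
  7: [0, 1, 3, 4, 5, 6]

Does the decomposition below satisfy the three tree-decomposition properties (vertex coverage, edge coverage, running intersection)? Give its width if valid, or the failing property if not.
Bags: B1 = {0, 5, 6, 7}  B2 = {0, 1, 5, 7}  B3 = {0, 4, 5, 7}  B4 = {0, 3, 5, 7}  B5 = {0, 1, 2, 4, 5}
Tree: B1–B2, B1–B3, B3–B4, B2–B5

No — bags containing vertex 4 are not connected in the tree.

A tree decomposition must satisfy three properties: every vertex lies in some bag; for every edge, both endpoints lie together in some bag; and for every vertex, the bags containing it form a connected subtree. Here bags containing vertex 4 are not connected in the tree, so the decomposition is invalid.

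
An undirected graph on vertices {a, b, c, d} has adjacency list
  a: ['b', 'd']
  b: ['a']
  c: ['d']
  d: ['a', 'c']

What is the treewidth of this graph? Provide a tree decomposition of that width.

Treewidth 1.
One such decomposition:
Bags: B1 = {a, d}  B2 = {a, b}  B3 = {c, d}
Tree: B1–B2, B1–B3

Each bag holds 2 vertices, so the decomposition has width 1, which upper-bounds the treewidth. Since G has at least one edge (e.g. a–d), it is not an edgeless graph, so tw(G) ≥ 1. Therefore the treewidth is 1.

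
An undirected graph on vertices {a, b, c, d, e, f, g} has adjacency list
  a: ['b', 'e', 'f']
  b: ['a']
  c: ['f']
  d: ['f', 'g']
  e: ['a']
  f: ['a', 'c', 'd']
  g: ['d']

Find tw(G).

A width-1 tree decomposition is:
Bags: B1 = {a, f}  B2 = {a, b}  B3 = {a, e}  B4 = {d, f}  B5 = {c, f}  B6 = {d, g}
Tree: B1–B2, B1–B3, B1–B4, B1–B5, B4–B6
The largest bag has 2 vertices, giving width 1; this decomposition certifies tw(G) ≤ 1. G has an edge, so its treewidth is at least 1. Combining the bounds, tw(G) = 1.

1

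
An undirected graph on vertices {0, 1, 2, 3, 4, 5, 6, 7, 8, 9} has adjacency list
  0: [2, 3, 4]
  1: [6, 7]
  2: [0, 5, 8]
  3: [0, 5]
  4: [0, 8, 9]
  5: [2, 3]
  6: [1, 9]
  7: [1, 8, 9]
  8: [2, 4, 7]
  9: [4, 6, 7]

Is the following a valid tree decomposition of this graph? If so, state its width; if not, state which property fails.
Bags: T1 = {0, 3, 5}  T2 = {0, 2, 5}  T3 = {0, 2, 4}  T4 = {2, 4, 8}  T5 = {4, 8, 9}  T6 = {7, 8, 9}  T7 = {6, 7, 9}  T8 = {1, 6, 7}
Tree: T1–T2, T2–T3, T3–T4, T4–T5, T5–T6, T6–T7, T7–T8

Vertex coverage: the bags together contain {0, 1, 2, 3, 4, 5, 6, 7, 8, 9}, the full vertex set. Edge coverage: each edge of G has both endpoints in at least one bag. Running intersection: for every vertex, the bags containing it form a connected subtree. All three properties hold, so this is a valid tree decomposition of width max|bag| − 1 = 2, and hence tw(G) ≤ 2.

Yes; width 2.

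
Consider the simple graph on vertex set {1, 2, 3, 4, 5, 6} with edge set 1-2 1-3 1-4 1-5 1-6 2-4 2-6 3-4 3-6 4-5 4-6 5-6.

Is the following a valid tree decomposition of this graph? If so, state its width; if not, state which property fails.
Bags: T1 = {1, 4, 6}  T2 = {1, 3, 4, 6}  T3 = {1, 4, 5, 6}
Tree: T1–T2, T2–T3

A tree decomposition must satisfy three properties: every vertex lies in some bag; for every edge, both endpoints lie together in some bag; and for every vertex, the bags containing it form a connected subtree. Here vertex 2 appears in no bag, so the decomposition is invalid.

No — vertex 2 appears in no bag.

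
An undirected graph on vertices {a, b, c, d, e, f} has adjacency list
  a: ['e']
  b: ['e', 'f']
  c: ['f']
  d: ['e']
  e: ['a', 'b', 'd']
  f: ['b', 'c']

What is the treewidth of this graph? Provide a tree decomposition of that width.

Every bag has size at most 2, so the width is 2 − 1 = 1 and tw(G) ≤ 1. G has an edge, so its treewidth is at least 1. Hence tw(G) = 1 exactly.

Treewidth 1.
One optimal decomposition is:
Bags: B1 = {a, e}  B2 = {b, e}  B3 = {b, f}  B4 = {c, f}  B5 = {d, e}
Tree: B1–B2, B2–B3, B3–B4, B1–B5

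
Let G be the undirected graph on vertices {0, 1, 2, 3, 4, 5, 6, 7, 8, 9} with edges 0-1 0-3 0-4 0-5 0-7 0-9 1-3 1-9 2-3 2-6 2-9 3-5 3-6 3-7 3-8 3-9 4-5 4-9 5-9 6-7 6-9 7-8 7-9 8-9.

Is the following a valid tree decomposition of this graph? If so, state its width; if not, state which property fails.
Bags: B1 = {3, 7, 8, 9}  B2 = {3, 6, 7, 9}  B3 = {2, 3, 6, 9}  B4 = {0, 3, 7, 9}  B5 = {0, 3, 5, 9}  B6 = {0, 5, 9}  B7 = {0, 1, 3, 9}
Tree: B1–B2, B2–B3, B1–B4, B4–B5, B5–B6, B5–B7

No — vertex 4 appears in no bag.

A tree decomposition must satisfy three properties: every vertex lies in some bag; for every edge, both endpoints lie together in some bag; and for every vertex, the bags containing it form a connected subtree. Here vertex 4 appears in no bag, so the decomposition is invalid.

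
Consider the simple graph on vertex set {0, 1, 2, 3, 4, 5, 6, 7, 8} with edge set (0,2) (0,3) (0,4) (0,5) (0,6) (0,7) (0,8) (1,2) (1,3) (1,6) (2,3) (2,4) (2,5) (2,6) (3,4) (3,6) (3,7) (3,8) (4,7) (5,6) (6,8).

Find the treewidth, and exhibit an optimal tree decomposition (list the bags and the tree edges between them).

Every bag has size at most 4, so the width is 4 − 1 = 3 and tw(G) ≤ 3. For the lower bound, the 4 vertices {0, 3, 6, 8} are pairwise adjacent, and any tree decomposition puts a clique entirely inside one bag — forcing width ≥ 3. Hence tw(G) = 3 exactly.

Treewidth 3.
One such decomposition:
Bags: B1 = {0, 2, 3, 4}  B2 = {0, 2, 3, 6}  B3 = {0, 3, 6, 8}  B4 = {0, 3, 4, 7}  B5 = {0, 2, 5, 6}  B6 = {1, 2, 3, 6}
Tree: B1–B2, B2–B3, B1–B4, B2–B5, B2–B6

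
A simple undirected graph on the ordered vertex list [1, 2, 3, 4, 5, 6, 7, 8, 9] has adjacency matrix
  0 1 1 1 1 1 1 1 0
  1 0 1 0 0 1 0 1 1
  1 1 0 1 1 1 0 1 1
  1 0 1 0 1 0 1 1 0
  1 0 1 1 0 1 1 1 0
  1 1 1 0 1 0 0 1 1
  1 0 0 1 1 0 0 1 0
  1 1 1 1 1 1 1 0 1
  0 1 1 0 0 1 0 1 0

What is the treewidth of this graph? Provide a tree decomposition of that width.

Treewidth 4.
One such decomposition:
Bags: B1 = {1, 2, 3, 6, 8}  B2 = {1, 3, 5, 6, 8}  B3 = {2, 3, 6, 8, 9}  B4 = {1, 3, 4, 5, 8}  B5 = {1, 4, 5, 7, 8}
Tree: B1–B2, B1–B3, B2–B4, B4–B5

The largest bag has 5 vertices, giving width 4; this decomposition certifies tw(G) ≤ 4. For the lower bound, the 5 vertices {1, 2, 3, 6, 8} are pairwise adjacent, and any tree decomposition puts a clique entirely inside one bag — forcing width ≥ 4. Hence tw(G) = 4 exactly.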